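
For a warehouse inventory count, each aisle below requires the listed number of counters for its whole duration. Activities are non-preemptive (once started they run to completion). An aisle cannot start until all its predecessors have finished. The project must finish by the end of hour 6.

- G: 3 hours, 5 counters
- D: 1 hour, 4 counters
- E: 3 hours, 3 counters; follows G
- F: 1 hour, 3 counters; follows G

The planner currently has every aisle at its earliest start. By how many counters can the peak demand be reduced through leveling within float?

2

Early-start peak: h1:9  h2:5  h3:5  h4:6  h5:3  h6:3 ⇒ 9.
Leveled (G@1, D@4, E@4, F@5): h1:5  h2:5  h3:5  h4:7  h5:6  h6:3 ⇒ 7.
Reduction 9 − 7 = 2.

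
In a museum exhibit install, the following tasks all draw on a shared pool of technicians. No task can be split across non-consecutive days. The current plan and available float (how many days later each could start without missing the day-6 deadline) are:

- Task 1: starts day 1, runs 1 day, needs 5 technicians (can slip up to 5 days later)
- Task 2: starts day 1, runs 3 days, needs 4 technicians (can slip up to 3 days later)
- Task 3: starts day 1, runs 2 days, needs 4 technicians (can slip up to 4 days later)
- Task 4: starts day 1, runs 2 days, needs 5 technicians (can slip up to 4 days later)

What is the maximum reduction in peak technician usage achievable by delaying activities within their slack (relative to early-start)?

10

Early-start peak: d1:18  d2:13  d3:4  d4:0  d5:0  d6:0 ⇒ 18.
Leveled (Task 1@1, Task 2@2, Task 3@2, Task 4@5): d1:5  d2:8  d3:8  d4:4  d5:5  d6:5 ⇒ 8.
Reduction 18 − 8 = 10.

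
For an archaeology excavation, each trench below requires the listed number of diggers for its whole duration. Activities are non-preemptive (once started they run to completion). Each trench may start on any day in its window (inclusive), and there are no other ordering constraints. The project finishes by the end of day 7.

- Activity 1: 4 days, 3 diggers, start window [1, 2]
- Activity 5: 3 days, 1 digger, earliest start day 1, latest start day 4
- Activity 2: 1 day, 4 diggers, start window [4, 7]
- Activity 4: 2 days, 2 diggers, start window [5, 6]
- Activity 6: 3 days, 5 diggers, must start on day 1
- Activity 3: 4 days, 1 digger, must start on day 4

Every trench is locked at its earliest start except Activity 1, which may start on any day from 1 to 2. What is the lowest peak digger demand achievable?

Activity 1@1: d1:9  d2:9  d3:9  d4:8  d5:3  d6:3  d7:1 → peak 9
Activity 1@2: d1:6  d2:9  d3:9  d4:8  d5:6  d6:3  d7:1 → peak 9
Best is Activity 1@1, peak 9.

9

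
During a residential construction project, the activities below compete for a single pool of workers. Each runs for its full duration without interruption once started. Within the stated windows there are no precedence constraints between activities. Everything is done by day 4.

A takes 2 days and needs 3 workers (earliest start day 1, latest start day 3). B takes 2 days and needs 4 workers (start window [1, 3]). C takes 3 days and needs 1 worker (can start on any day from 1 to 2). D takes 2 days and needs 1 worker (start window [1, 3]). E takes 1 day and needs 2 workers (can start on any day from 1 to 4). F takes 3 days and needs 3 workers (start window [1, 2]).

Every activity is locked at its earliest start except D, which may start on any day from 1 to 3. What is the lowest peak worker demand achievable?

D@1: d1:14  d2:12  d3:4  d4:0 → peak 14
D@2: d1:13  d2:12  d3:5  d4:0 → peak 13
D@3: d1:13  d2:11  d3:5  d4:1 → peak 13
Best is D@2, peak 13.

13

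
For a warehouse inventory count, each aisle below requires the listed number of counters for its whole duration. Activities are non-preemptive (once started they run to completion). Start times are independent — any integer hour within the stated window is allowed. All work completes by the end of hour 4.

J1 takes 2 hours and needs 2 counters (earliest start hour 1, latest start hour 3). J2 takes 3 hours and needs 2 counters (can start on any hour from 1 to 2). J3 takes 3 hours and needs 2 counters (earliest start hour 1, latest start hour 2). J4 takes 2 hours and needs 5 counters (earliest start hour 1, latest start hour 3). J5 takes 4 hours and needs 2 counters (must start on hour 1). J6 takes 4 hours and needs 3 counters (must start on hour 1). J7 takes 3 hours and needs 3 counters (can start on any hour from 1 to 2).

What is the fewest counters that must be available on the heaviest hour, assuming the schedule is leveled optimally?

Early-start (J1@1, J2@1, J3@1, J4@1, J5@1, J6@1, J7@1) gives peak 19: h1:19  h2:19  h3:12  h4:5.
Shift J4→3.
Schedule J1@1, J2@1, J3@1, J4@3, J5@1, J6@1, J7@1: h1:14  h2:14  h3:17  h4:10 — peak 17.

17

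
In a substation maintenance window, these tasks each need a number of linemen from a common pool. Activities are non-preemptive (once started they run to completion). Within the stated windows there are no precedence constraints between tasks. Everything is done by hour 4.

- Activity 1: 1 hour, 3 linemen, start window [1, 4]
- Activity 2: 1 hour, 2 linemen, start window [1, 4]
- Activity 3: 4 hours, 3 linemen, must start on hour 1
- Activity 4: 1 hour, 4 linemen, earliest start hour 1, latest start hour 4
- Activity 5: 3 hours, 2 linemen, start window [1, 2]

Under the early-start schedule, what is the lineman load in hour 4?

At early start, hour 4 has: Activity 3.
Demand: 3 = 3.

3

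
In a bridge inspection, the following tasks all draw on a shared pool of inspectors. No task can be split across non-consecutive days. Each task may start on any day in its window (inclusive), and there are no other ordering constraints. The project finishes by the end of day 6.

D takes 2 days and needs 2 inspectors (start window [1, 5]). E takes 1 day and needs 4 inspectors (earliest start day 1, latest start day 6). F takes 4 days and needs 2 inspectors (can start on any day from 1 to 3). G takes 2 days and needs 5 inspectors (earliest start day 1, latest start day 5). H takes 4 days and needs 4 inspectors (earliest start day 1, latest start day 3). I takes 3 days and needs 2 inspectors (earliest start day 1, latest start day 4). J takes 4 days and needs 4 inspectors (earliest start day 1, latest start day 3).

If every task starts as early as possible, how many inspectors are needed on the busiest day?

Early-start schedule: D@1, E@1, F@1, G@1, H@1, I@1, J@1.
Load per day: day 1: 23, day 2: 19, day 3: 12, day 4: 10, day 5: 0, day 6: 0.
Peak is 23.

23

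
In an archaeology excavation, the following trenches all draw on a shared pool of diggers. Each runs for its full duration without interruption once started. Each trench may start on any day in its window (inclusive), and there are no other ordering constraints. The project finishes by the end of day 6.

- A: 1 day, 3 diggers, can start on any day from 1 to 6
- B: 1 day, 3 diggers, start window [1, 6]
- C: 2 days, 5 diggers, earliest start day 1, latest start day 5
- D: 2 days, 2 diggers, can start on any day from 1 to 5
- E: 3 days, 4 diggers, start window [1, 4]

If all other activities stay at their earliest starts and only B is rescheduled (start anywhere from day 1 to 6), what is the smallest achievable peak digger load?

14

B@1: d1:17  d2:11  d3:4  d4:0  d5:0  d6:0 → peak 17
B@2: d1:14  d2:14  d3:4  d4:0  d5:0  d6:0 → peak 14
B@3: d1:14  d2:11  d3:7  d4:0  d5:0  d6:0 → peak 14
B@4: d1:14  d2:11  d3:4  d4:3  d5:0  d6:0 → peak 14
B@5: d1:14  d2:11  d3:4  d4:0  d5:3  d6:0 → peak 14
B@6: d1:14  d2:11  d3:4  d4:0  d5:0  d6:3 → peak 14
Best is B@2, peak 14.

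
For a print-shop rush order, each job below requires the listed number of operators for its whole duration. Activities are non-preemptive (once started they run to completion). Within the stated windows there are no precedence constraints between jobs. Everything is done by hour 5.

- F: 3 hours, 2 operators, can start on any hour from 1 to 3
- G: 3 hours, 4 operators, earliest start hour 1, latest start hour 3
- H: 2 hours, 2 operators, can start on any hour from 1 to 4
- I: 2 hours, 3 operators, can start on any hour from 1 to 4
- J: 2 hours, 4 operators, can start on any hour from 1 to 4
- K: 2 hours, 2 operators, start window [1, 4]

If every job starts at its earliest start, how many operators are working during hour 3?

6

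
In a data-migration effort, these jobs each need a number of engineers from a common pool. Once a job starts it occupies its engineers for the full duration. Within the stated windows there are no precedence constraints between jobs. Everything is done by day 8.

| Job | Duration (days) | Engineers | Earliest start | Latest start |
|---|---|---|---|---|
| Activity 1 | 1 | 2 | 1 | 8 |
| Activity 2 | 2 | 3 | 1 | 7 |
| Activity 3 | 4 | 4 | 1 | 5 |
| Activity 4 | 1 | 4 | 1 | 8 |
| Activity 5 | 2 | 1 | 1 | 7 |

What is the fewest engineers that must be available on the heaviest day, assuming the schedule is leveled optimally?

Early-start (Activity 1@1, Activity 2@1, Activity 3@1, Activity 4@1, Activity 5@1) gives peak 14: d1:14  d2:8  d3:4  d4:4  d5:0  d6:0  d7:0  d8:0.
Shift Activity 2→2, Activity 3→4, Activity 4→8.
Schedule Activity 1@1, Activity 2@2, Activity 3@4, Activity 4@8, Activity 5@1: d1:3  d2:4  d3:3  d4:4  d5:4  d6:4  d7:4  d8:4 — peak 4.
Total engineer-days = 30 over 8 days ⇒ peak ≥ ⌈30/8⌉ = 4, so 4 is optimal.

4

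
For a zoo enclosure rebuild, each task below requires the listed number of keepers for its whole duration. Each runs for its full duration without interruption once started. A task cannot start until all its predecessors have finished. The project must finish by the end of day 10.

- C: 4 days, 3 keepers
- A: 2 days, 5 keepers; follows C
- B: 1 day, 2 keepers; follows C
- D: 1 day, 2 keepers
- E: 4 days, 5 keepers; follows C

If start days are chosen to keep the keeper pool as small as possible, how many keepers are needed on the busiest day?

7

Early-start (C@1, A@5, B@5, D@1, E@5) gives peak 12: d1:5  d2:3  d3:3  d4:3  d5:12  d6:10  d7:5  d8:5  d9:0  d10:0.
Shift E→7.
Schedule C@1, A@5, B@5, D@1, E@7: d1:5  d2:3  d3:3  d4:3  d5:7  d6:5  d7:5  d8:5  d9:5  d10:5 — peak 7.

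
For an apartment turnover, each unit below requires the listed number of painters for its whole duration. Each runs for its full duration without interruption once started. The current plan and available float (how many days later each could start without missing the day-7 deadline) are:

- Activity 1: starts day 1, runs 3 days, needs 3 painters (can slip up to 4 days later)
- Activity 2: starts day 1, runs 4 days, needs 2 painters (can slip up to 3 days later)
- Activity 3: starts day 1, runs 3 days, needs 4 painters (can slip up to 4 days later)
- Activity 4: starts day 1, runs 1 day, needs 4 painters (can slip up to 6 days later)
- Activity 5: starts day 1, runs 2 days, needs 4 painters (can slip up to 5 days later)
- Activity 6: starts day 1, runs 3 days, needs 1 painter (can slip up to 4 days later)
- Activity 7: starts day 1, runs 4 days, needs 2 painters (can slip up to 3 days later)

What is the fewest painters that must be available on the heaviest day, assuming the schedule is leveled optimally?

Early-start (Activity 1@1, Activity 2@1, Activity 3@1, Activity 4@1, Activity 5@1, Activity 6@1, Activity 7@1) gives peak 20: d1:20  d2:16  d3:12  d4:4  d5:0  d6:0  d7:0.
Shift Activity 3→4, Activity 4→5, Activity 5→6.
Schedule Activity 1@1, Activity 2@1, Activity 3@4, Activity 4@5, Activity 5@6, Activity 6@1, Activity 7@1: d1:8  d2:8  d3:8  d4:8  d5:8  d6:8  d7:4 — peak 8.
Total painter-days = 52 over 7 days ⇒ peak ≥ ⌈52/7⌉ = 8, so 8 is optimal.

8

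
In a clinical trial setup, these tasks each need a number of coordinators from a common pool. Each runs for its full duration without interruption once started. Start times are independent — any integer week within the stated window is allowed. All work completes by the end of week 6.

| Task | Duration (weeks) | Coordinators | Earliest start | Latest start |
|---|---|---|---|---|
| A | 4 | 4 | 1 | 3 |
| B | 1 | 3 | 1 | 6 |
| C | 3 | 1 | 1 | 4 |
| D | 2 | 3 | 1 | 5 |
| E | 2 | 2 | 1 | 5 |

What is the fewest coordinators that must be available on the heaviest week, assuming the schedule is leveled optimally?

6

Early-start (A@1, B@1, C@1, D@1, E@1) gives peak 13: w1:13  w2:10  w3:5  w4:4  w5:0  w6:0.
Shift B→6, D→5, E→4.
Schedule A@1, B@6, C@1, D@5, E@4: w1:5  w2:5  w3:5  w4:6  w5:5  w6:6 — peak 6.
Total coordinator-weeks = 32 over 6 weeks ⇒ peak ≥ ⌈32/6⌉ = 6, so 6 is optimal.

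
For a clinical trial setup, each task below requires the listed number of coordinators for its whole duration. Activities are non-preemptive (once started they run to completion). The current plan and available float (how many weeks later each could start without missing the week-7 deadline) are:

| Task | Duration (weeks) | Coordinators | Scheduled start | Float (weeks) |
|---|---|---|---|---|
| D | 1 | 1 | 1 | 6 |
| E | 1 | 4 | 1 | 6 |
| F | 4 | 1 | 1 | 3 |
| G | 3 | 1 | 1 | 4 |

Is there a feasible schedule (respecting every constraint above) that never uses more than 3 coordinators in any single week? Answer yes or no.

no

The minimum achievable peak is 4; 3 < 4, so no feasible schedule stays within the cap.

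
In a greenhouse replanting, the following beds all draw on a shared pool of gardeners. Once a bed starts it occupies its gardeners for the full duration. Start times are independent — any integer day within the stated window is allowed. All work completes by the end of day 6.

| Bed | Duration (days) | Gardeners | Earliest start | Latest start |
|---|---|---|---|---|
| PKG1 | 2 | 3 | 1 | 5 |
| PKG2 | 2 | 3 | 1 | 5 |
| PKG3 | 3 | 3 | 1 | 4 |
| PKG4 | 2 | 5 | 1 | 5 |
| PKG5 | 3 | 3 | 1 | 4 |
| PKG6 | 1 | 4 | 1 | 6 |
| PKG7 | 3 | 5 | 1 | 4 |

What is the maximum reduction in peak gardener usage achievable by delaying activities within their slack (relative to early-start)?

Early-start peak: d1:26  d2:22  d3:11  d4:0  d5:0  d6:0 ⇒ 26.
Leveled (PKG1@1, PKG2@1, PKG3@3, PKG4@1, PKG5@3, PKG6@3, PKG7@4): d1:11  d2:11  d3:10  d4:11  d5:11  d6:5 ⇒ 11.
Reduction 26 − 11 = 15.

15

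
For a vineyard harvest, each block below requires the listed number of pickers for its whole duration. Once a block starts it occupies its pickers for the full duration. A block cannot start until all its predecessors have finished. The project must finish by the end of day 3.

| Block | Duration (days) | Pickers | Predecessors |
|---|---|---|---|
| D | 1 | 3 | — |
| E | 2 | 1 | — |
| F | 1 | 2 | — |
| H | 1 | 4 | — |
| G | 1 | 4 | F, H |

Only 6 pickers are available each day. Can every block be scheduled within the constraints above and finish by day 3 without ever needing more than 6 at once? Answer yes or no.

yes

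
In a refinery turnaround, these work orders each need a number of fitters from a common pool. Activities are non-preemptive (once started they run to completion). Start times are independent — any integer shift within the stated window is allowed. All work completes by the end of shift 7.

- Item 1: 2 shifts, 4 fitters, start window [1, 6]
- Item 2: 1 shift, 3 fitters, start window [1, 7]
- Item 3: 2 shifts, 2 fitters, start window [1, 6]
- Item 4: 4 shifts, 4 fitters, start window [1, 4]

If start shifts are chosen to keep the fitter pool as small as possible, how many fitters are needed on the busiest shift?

6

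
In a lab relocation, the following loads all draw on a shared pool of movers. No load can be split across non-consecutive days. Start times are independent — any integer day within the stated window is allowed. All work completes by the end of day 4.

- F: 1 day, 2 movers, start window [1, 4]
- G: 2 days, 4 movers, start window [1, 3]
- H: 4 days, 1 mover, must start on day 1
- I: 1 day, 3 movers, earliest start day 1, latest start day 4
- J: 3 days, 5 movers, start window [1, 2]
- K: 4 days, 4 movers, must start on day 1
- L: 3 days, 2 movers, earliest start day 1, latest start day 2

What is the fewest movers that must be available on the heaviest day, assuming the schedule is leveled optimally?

16

Early-start (F@1, G@1, H@1, I@1, J@1, K@1, L@1) gives peak 21: d1:21  d2:16  d3:12  d4:5.
Shift J→2.
Schedule F@1, G@1, H@1, I@1, J@2, K@1, L@1: d1:16  d2:16  d3:12  d4:10 — peak 16.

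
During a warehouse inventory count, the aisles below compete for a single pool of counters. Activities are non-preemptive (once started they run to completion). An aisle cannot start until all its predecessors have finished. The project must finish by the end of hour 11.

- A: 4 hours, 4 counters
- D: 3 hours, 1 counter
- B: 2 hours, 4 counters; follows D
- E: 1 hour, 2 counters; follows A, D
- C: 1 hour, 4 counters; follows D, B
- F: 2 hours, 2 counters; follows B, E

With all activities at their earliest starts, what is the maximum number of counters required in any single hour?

8

Early-start schedule: A@1, D@1, B@4, E@5, C@6, F@6.
Load per hour: hour 1: 5, hour 2: 5, hour 3: 5, hour 4: 8, hour 5: 6, hour 6: 6, hour 7: 2, hour 8: 0, hour 9: 0, hour 10: 0, hour 11: 0.
Peak is 8.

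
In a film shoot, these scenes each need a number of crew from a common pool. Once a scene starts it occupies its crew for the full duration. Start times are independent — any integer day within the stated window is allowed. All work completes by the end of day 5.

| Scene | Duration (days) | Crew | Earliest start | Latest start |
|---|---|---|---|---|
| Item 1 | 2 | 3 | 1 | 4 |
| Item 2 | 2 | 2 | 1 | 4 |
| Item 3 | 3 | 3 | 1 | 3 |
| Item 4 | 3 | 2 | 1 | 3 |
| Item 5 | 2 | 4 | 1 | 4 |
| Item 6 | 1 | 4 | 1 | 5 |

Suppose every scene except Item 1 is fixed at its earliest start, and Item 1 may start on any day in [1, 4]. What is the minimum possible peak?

15

Item 1@1: d1:18  d2:14  d3:5  d4:0  d5:0 → peak 18
Item 1@2: d1:15  d2:14  d3:8  d4:0  d5:0 → peak 15
Item 1@3: d1:15  d2:11  d3:8  d4:3  d5:0 → peak 15
Item 1@4: d1:15  d2:11  d3:5  d4:3  d5:3 → peak 15
Best is Item 1@2, peak 15.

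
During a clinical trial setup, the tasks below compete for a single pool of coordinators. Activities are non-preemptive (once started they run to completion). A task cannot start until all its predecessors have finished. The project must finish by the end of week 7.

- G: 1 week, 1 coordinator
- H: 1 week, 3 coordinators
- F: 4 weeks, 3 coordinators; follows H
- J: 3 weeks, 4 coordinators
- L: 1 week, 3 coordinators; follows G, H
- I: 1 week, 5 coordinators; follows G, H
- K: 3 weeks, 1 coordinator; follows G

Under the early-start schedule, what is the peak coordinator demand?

16

Early-start schedule: G@1, H@1, F@2, J@1, L@2, I@2, K@2.
Load per week: week 1: 8, week 2: 16, week 3: 8, week 4: 4, week 5: 3, week 6: 0, week 7: 0.
Peak is 16.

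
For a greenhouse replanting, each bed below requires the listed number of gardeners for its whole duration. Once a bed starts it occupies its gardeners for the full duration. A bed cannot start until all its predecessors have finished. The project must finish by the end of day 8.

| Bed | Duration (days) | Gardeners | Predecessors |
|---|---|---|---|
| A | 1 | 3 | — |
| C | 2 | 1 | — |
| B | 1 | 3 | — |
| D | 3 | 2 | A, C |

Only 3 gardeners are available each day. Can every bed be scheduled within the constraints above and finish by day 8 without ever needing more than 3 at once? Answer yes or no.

Schedule A@1, C@2, B@4, D@5: d1:3  d2:1  d3:1  d4:3  d5:2  d6:2  d7:2  d8:0 — peak 3 ≤ 3.

yes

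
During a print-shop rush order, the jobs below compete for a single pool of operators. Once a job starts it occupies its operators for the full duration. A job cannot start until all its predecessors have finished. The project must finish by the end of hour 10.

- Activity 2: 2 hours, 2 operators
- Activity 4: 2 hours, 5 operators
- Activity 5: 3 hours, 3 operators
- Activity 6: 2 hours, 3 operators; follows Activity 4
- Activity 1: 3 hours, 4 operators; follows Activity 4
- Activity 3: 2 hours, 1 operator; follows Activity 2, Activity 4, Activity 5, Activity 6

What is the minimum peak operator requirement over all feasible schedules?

Early-start (Activity 2@1, Activity 4@1, Activity 5@1, Activity 6@3, Activity 1@3, Activity 3@5) gives peak 10: h1:10  h2:10  h3:10  h4:7  h5:5  h6:1  h7:0  h8:0  h9:0  h10:0.
Shift Activity 4→4, Activity 6→6, Activity 1→8, Activity 3→8.
Schedule Activity 2@1, Activity 4@4, Activity 5@1, Activity 6@6, Activity 1@8, Activity 3@8: h1:5  h2:5  h3:3  h4:5  h5:5  h6:3  h7:3  h8:5  h9:5  h10:4 — peak 5.
Total operator-hours = 43 over 10 hours ⇒ peak ≥ ⌈43/10⌉ = 5, so 5 is optimal.

5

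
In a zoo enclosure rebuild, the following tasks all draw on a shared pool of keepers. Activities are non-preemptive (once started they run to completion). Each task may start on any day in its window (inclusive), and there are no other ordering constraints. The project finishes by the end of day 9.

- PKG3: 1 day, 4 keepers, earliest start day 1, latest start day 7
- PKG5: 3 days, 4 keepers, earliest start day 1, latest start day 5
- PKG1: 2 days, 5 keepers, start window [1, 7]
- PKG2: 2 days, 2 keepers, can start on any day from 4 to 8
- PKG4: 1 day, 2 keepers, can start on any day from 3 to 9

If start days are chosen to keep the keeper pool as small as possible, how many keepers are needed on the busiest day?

Early-start (PKG3@1, PKG5@1, PKG1@1, PKG2@4, PKG4@3) gives peak 13: d1:13  d2:9  d3:6  d4:2  d5:2  d6:0  d7:0  d8:0  d9:0.
Shift PKG5→2, PKG1→5, PKG2→7, PKG4→7.
Schedule PKG3@1, PKG5@2, PKG1@5, PKG2@7, PKG4@7: d1:4  d2:4  d3:4  d4:4  d5:5  d6:5  d7:4  d8:2  d9:0 — peak 5.

5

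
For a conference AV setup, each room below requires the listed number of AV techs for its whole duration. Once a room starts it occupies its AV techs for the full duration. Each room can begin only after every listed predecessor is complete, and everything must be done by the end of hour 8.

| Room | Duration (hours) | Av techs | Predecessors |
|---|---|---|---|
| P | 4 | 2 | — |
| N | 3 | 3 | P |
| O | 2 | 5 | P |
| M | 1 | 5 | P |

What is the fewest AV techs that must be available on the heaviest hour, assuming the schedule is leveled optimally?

8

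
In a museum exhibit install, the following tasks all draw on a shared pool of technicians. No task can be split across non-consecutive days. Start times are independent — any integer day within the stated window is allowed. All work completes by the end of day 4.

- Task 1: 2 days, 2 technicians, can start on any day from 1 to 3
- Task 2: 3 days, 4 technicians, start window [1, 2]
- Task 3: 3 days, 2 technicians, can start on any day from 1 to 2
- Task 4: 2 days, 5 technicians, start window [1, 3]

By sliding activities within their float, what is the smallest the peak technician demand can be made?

11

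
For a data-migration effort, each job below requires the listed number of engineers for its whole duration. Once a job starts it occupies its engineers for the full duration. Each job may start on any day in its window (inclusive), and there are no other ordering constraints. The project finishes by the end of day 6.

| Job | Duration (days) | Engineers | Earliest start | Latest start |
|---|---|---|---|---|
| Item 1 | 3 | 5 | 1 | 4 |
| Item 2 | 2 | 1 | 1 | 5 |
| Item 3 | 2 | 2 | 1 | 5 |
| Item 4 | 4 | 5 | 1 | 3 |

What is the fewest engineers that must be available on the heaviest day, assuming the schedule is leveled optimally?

Early-start (Item 1@1, Item 2@1, Item 3@1, Item 4@1) gives peak 13: d1:13  d2:13  d3:10  d4:5  d5:0  d6:0.
Shift Item 4→3.
Schedule Item 1@1, Item 2@1, Item 3@1, Item 4@3: d1:8  d2:8  d3:10  d4:5  d5:5  d6:5 — peak 10.

10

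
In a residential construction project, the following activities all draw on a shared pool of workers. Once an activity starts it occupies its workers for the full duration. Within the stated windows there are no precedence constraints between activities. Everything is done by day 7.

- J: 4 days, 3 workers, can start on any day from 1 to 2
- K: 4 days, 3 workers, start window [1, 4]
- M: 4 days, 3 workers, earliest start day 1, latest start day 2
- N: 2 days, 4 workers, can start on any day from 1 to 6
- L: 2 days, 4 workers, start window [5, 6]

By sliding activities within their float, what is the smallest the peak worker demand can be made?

Early-start (J@1, K@1, M@1, N@1, L@5) gives peak 13: d1:13  d2:13  d3:9  d4:9  d5:4  d6:4  d7:0.
Shift N→5.
Schedule J@1, K@1, M@1, N@5, L@5: d1:9  d2:9  d3:9  d4:9  d5:8  d6:8  d7:0 — peak 9.

9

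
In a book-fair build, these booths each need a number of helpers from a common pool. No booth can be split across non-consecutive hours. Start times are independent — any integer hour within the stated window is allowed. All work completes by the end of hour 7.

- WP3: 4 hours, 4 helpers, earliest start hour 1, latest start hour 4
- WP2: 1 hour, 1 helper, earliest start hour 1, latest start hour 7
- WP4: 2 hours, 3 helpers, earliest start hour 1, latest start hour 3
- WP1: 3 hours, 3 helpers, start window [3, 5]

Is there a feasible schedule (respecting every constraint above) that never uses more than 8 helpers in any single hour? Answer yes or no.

Schedule WP3@1, WP2@1, WP4@2, WP1@4: h1:5  h2:7  h3:7  h4:7  h5:3  h6:3  h7:0 — peak 7 ≤ 8.

yes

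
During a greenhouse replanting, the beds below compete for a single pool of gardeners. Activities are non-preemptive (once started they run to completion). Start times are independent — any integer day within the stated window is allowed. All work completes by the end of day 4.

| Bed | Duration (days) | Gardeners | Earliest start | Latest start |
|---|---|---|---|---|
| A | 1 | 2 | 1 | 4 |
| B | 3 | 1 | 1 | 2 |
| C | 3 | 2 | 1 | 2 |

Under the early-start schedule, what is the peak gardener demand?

Early-start schedule: A@1, B@1, C@1.
Load per day: day 1: 5, day 2: 3, day 3: 3, day 4: 0.
Peak is 5.

5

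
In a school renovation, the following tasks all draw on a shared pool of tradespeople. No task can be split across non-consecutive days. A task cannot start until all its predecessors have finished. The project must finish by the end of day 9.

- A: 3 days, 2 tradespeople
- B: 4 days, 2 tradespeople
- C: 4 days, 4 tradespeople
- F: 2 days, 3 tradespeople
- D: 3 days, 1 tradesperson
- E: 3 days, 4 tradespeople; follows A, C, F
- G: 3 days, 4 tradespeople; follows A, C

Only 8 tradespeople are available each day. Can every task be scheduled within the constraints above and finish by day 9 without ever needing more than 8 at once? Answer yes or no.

Schedule A@1, B@1, C@1, F@5, D@4, E@7, G@5: d1:8  d2:8  d3:8  d4:7  d5:8  d6:8  d7:8  d8:4  d9:4 — peak 8 ≤ 8.

yes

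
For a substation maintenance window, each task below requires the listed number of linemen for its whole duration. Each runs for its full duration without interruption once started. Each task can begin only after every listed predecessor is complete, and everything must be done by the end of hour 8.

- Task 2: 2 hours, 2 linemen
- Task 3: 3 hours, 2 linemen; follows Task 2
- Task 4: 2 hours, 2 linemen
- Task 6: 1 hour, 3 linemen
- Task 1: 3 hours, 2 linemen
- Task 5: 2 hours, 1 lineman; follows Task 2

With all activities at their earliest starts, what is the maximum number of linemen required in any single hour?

9

Early-start schedule: Task 2@1, Task 3@3, Task 4@1, Task 6@1, Task 1@1, Task 5@3.
Load per hour: hour 1: 9, hour 2: 6, hour 3: 5, hour 4: 3, hour 5: 2, hour 6: 0, hour 7: 0, hour 8: 0.
Peak is 9.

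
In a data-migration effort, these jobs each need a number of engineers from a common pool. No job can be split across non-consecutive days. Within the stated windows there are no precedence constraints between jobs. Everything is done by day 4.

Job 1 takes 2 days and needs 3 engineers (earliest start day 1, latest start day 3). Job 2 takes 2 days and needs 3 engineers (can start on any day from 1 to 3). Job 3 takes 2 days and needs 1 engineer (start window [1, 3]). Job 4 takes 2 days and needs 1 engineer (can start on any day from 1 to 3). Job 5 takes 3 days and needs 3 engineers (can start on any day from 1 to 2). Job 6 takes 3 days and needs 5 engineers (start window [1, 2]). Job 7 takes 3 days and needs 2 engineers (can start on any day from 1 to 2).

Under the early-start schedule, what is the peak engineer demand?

18

Early-start schedule: Job 1@1, Job 2@1, Job 3@1, Job 4@1, Job 5@1, Job 6@1, Job 7@1.
Load per day: day 1: 18, day 2: 18, day 3: 10, day 4: 0.
Peak is 18.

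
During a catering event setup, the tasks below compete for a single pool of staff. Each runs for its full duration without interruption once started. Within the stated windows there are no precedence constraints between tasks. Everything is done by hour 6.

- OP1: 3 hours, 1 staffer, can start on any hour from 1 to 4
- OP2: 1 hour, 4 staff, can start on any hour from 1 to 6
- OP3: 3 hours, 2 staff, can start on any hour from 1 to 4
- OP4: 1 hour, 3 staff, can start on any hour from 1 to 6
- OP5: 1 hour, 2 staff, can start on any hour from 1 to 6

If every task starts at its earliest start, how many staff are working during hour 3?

3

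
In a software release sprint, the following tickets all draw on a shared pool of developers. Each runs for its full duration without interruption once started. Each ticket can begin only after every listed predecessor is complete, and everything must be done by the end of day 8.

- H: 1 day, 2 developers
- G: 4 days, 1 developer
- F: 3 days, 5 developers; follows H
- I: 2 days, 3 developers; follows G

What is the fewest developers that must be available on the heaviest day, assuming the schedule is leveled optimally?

Schedule H@1, G@1, F@2, I@5: d1:3  d2:6  d3:6  d4:6  d5:3  d6:3  d7:0  d8:0 — peak 6.

6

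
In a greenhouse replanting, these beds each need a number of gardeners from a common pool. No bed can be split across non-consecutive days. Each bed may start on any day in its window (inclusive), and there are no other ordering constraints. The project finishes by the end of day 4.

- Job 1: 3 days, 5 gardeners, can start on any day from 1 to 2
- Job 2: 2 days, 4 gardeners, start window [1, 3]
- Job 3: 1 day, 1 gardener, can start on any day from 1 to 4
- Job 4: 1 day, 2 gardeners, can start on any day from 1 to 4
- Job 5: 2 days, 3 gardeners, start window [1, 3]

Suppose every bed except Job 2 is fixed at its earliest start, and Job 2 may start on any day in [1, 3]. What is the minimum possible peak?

Job 2@1: d1:15  d2:12  d3:5  d4:0 → peak 15
Job 2@2: d1:11  d2:12  d3:9  d4:0 → peak 12
Job 2@3: d1:11  d2:8  d3:9  d4:4 → peak 11
Best is Job 2@3, peak 11.

11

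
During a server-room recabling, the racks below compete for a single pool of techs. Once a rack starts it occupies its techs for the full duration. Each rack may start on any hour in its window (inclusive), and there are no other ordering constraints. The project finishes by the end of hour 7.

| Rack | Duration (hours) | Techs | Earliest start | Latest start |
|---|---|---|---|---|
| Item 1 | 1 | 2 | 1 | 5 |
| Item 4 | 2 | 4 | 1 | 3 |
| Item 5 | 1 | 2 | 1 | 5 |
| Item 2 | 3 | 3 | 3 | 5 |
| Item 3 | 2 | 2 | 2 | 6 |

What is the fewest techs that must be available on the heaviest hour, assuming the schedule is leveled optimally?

Early-start (Item 1@1, Item 4@1, Item 5@1, Item 2@3, Item 3@2) gives peak 8: h1:8  h2:6  h3:5  h4:3  h5:3  h6:0  h7:0.
Shift Item 1→3, Item 5→4, Item 2→5, Item 3→3.
Schedule Item 1@3, Item 4@1, Item 5@4, Item 2@5, Item 3@3: h1:4  h2:4  h3:4  h4:4  h5:3  h6:3  h7:3 — peak 4.
Total tech-hours = 25 over 7 hours ⇒ peak ≥ ⌈25/7⌉ = 4, so 4 is optimal.

4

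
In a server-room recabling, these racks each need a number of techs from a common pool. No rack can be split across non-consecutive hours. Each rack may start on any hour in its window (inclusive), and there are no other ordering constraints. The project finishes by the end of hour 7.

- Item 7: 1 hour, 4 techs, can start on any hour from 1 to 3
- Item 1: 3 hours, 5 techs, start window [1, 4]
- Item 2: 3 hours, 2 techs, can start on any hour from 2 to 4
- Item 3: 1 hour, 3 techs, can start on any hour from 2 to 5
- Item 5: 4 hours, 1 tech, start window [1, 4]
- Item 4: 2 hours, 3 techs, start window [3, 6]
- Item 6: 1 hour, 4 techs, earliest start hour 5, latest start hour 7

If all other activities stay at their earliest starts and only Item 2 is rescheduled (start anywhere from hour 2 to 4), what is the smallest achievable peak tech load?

Item 2@2: h1:10  h2:11  h3:11  h4:6  h5:4  h6:0  h7:0 → peak 11
Item 2@3: h1:10  h2:9  h3:11  h4:6  h5:6  h6:0  h7:0 → peak 11
Item 2@4: h1:10  h2:9  h3:9  h4:6  h5:6  h6:2  h7:0 → peak 10
Best is Item 2@4, peak 10.

10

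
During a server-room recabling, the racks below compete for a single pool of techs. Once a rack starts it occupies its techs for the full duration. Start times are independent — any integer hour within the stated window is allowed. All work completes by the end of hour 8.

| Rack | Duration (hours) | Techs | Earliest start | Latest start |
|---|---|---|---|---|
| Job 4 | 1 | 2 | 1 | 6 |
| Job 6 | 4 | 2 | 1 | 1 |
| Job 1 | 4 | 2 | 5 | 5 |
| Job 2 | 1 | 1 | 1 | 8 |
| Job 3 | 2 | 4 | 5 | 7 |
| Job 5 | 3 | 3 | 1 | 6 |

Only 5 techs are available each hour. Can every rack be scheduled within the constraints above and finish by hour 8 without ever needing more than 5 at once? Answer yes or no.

no

The minimum achievable peak is 6; 5 < 6, so no feasible schedule stays within the cap.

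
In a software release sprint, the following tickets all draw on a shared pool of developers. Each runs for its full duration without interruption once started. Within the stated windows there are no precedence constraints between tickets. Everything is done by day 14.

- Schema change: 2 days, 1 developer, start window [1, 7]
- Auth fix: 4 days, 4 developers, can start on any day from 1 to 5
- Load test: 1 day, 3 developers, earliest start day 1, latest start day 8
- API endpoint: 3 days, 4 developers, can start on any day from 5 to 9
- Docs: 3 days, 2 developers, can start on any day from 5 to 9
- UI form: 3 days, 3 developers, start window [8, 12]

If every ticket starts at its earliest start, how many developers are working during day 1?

8

At early start, day 1 has: Schema change, Auth fix, Load test.
Demand: 1 + 4 + 3 = 8.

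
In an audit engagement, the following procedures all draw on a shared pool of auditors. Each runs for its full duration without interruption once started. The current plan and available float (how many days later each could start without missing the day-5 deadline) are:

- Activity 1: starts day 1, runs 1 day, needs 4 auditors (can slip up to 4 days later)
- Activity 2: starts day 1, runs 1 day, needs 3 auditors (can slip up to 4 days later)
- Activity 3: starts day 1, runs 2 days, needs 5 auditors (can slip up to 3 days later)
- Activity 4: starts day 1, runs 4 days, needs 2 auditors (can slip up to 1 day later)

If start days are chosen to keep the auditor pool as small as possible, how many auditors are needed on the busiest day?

7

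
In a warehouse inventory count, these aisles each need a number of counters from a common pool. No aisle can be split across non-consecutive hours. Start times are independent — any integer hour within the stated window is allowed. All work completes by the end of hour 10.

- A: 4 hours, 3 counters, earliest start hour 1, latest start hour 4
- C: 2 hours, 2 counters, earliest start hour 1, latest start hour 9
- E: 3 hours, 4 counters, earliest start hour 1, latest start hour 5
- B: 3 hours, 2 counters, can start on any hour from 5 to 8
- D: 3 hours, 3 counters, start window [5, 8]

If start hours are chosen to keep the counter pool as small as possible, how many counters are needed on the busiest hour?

Early-start (A@1, C@1, E@1, B@5, D@5) gives peak 9: h1:9  h2:9  h3:7  h4:3  h5:5  h6:5  h7:5  h8:0  h9:0  h10:0.
Shift E→5, B→8, D→8.
Schedule A@1, C@1, E@5, B@8, D@8: h1:5  h2:5  h3:3  h4:3  h5:4  h6:4  h7:4  h8:5  h9:5  h10:5 — peak 5.
Total counter-hours = 43 over 10 hours ⇒ peak ≥ ⌈43/10⌉ = 5, so 5 is optimal.

5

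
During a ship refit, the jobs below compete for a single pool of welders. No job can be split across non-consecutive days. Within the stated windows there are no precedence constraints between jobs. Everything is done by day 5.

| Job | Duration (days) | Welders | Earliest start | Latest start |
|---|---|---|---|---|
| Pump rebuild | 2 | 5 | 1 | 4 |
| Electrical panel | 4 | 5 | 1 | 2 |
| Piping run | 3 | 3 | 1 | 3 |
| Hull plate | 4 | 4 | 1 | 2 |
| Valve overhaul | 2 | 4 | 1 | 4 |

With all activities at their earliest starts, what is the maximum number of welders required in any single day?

21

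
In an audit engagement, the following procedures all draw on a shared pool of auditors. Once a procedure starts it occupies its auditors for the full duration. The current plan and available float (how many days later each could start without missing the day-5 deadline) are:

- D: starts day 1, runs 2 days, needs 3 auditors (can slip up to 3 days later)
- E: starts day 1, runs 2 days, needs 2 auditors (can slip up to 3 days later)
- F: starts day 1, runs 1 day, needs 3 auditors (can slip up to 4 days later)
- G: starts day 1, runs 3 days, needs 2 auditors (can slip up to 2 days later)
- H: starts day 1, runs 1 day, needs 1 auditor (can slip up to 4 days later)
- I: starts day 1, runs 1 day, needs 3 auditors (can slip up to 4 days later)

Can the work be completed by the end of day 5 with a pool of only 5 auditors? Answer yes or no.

yes

Schedule D@1, E@1, F@3, G@3, H@4, I@5: d1:5  d2:5  d3:5  d4:3  d5:5 — peak 5 ≤ 5.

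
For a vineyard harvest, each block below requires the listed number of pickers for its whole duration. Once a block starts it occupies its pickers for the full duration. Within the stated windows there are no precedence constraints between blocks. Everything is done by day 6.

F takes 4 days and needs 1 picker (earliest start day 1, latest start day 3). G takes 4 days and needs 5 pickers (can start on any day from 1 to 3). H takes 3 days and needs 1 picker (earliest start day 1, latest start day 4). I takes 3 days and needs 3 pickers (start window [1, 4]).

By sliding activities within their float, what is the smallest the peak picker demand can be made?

Early-start (F@1, G@1, H@1, I@1) gives peak 10: d1:10  d2:10  d3:10  d4:6  d5:0  d6:0.
Shift I→4.
Schedule F@1, G@1, H@1, I@4: d1:7  d2:7  d3:7  d4:9  d5:3  d6:3 — peak 9.

9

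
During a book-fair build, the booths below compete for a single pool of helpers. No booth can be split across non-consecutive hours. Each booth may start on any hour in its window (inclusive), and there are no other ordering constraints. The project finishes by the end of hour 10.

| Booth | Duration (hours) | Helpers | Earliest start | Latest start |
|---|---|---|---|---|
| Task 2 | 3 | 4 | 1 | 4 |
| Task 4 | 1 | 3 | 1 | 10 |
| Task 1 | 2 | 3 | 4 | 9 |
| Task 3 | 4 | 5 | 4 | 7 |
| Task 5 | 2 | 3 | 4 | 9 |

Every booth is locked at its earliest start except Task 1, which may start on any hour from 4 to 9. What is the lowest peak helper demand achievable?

Task 1@4: h1:7  h2:4  h3:4  h4:11  h5:11  h6:5  h7:5  h8:0  h9:0  h10:0 → peak 11
Task 1@5: h1:7  h2:4  h3:4  h4:8  h5:11  h6:8  h7:5  h8:0  h9:0  h10:0 → peak 11
Task 1@6: h1:7  h2:4  h3:4  h4:8  h5:8  h6:8  h7:8  h8:0  h9:0  h10:0 → peak 8
Task 1@7: h1:7  h2:4  h3:4  h4:8  h5:8  h6:5  h7:8  h8:3  h9:0  h10:0 → peak 8
Task 1@8: h1:7  h2:4  h3:4  h4:8  h5:8  h6:5  h7:5  h8:3  h9:3  h10:0 → peak 8
Task 1@9: h1:7  h2:4  h3:4  h4:8  h5:8  h6:5  h7:5  h8:0  h9:3  h10:3 → peak 8
Best is Task 1@6, peak 8.

8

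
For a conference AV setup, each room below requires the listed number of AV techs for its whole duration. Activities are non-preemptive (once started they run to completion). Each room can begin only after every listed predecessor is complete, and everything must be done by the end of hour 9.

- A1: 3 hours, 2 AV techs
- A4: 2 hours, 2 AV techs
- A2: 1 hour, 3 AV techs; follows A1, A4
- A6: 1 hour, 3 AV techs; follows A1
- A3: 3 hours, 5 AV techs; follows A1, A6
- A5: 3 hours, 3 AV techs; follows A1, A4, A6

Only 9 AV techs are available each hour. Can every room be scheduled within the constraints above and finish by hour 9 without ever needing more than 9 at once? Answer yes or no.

yes

Schedule A1@1, A4@1, A2@4, A6@4, A3@5, A5@5: h1:4  h2:4  h3:2  h4:6  h5:8  h6:8  h7:8  h8:0  h9:0 — peak 8 ≤ 9.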